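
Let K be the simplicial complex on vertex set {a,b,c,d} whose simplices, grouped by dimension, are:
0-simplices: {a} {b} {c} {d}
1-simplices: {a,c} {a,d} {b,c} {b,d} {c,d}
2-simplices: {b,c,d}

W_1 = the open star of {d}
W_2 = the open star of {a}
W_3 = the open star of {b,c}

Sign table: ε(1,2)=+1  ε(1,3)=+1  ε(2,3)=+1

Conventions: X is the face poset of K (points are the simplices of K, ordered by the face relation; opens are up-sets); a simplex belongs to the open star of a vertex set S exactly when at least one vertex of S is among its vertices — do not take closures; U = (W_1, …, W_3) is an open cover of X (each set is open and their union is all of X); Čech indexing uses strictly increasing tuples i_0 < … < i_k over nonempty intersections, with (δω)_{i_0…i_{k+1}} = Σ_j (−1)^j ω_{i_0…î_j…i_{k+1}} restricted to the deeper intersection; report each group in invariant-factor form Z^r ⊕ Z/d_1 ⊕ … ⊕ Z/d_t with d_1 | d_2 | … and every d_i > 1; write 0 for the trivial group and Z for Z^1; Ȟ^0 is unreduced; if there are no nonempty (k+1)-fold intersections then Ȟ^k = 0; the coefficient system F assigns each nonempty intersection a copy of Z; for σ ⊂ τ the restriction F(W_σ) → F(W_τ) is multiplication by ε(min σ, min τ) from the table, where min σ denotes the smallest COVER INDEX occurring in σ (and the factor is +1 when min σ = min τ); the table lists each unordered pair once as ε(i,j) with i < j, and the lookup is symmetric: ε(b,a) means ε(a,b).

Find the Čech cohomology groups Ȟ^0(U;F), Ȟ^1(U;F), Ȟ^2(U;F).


nonempty overlaps:
  W1={{d},{a,d},{b,d},{c,d},{b,c,d}} W2={{a},{a,c},{a,d}} W3={{b},{c},{a,c},{b,c},{b,d},{c,d},{b,c,d}}
  W12={{a,d}} W13={{b,d},{c,d},{b,c,d}} W23={{a,c}}
C dims 3,3; δ0: rk 2, SNF 1^2
degree 0: 3−2−0 = 1 → Ȟ^0 ≅ Z
degree 1: 3−0−2 = 1 → Ȟ^1 ≅ Z
degree 2: 0−0−0 = 0 → Ȟ^2 ≅ 0

Ȟ^0 ≅ Z,  Ȟ^1 ≅ Z,  Ȟ^2 ≅ 0


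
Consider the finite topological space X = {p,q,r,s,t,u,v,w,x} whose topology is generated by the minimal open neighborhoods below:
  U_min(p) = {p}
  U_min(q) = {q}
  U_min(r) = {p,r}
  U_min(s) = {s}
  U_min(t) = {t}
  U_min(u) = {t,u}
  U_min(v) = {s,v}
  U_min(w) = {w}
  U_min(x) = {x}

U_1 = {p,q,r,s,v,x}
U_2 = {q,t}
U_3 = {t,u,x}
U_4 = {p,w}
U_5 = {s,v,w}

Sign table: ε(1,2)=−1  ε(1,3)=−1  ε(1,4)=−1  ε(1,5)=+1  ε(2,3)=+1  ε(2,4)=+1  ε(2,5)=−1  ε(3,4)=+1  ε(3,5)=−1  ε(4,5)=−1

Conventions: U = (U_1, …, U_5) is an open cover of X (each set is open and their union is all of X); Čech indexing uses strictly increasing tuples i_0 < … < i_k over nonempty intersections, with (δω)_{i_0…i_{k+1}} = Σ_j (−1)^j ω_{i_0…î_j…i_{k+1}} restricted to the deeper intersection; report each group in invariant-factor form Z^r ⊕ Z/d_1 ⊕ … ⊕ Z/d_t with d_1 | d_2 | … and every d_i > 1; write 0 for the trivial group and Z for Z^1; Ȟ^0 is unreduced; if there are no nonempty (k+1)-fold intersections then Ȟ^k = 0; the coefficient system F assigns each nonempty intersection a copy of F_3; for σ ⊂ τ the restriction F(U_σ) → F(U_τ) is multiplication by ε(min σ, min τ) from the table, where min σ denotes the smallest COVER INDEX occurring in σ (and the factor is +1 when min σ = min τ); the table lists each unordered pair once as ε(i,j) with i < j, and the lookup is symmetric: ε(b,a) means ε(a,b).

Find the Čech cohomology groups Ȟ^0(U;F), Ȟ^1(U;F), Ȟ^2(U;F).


Ȟ^0(U;F) ≅ Z/3; Ȟ^1(U;F) ≅ Z/3 ⊕ Z/3; Ȟ^2(U;F) ≅ 0

nonempty overlaps:
  U12={q} U13={x} U14={p} U15={s,v} U23={t} U45={w}
C dims 5,6; δ0: rk_F3 4
degree 0: 5−4−0 = 1 → Ȟ^0 ≅ Z/3
degree 1: 6−0−4 = 2 → Ȟ^1 ≅ Z/3 ⊕ Z/3
degree 2: 0−0−0 = 0 → Ȟ^2 ≅ 0


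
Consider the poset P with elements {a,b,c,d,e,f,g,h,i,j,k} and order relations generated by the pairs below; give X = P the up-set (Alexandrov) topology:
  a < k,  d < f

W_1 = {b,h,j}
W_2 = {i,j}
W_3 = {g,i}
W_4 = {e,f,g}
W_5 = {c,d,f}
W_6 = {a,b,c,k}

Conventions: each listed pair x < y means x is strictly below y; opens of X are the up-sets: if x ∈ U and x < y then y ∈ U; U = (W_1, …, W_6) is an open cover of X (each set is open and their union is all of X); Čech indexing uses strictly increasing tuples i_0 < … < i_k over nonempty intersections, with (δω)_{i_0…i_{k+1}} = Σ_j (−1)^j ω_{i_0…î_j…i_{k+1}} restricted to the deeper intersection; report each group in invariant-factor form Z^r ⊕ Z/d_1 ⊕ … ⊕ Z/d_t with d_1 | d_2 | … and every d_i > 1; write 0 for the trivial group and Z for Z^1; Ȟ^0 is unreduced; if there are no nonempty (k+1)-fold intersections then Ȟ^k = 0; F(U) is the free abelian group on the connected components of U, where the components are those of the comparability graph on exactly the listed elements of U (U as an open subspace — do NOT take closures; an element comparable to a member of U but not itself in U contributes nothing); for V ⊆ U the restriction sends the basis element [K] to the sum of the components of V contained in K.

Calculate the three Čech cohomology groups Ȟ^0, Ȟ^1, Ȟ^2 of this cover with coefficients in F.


nerve of the cover:
  W12={j} W16={b} W23={i} W34={g} W45={f} W56={c}
components per intersection:
  W1: {b} {h} {j}
  W2: {i} {j}
  W3: {g} {i}
  W4: {e} {f} {g}
  W5: {c} {d,f}
  W6: {a,k} {b} {c}
  W12: {j}
  W16: {b}
  W23: {i}
  W34: {g}
  W45: {f}
  W56: {c}
C dims 15,6; δ0: rk 6, SNF 1^6
Ȟ^0 = (15 − 6) − 0 = 9, so Ȟ^0 ≅ Z^9
Ȟ^1 = (6 − 0) − 6 = 0, so Ȟ^1 ≅ 0
Ȟ^2 = (0 − 0) − 0 = 0, so Ȟ^2 ≅ 0

Ȟ^0 ≅ Z^9,  Ȟ^1 ≅ 0,  Ȟ^2 ≅ 0


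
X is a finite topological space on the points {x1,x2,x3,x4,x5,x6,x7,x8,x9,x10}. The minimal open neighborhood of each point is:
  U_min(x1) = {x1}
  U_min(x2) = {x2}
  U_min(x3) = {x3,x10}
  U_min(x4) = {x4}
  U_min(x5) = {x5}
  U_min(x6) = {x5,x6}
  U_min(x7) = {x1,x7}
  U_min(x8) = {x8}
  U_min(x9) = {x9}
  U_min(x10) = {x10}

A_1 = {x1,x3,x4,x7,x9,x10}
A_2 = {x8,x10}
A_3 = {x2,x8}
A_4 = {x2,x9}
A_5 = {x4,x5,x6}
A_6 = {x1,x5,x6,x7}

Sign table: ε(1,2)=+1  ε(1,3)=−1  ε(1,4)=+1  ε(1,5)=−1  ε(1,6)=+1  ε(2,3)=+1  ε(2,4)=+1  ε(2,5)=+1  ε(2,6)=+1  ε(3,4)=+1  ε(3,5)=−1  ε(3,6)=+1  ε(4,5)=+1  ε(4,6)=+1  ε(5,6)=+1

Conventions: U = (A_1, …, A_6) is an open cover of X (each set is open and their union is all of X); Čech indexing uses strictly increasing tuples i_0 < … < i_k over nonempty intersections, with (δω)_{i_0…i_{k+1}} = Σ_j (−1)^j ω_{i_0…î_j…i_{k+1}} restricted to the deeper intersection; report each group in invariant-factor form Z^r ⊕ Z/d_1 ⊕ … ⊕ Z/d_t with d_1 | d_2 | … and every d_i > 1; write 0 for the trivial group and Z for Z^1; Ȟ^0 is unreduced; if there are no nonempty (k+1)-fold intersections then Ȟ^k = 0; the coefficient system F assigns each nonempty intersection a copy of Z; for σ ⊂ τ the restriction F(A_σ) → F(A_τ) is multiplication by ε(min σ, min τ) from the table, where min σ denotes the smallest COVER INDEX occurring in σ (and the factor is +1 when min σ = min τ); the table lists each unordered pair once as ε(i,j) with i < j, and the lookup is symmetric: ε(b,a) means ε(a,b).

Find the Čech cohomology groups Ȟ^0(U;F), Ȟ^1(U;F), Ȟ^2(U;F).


cover nerve:
  A12={x10} A14={x9} A15={x4} A16={x1,x7} A23={x8} A34={x2} A56={x5,x6}
C dims 6,7; δ0: rk 6, SNF 1^5·2
Ȟ^0: (6−6)−0=0 ⇒ 0
Ȟ^1: (7−0)−6=1 plus torsion [2] ⇒ Z ⊕ Z/2
Ȟ^2: (0−0)−0=0 ⇒ 0

Ȟ^0 ≅ 0, Ȟ^1 ≅ Z ⊕ Z/2, Ȟ^2 ≅ 0


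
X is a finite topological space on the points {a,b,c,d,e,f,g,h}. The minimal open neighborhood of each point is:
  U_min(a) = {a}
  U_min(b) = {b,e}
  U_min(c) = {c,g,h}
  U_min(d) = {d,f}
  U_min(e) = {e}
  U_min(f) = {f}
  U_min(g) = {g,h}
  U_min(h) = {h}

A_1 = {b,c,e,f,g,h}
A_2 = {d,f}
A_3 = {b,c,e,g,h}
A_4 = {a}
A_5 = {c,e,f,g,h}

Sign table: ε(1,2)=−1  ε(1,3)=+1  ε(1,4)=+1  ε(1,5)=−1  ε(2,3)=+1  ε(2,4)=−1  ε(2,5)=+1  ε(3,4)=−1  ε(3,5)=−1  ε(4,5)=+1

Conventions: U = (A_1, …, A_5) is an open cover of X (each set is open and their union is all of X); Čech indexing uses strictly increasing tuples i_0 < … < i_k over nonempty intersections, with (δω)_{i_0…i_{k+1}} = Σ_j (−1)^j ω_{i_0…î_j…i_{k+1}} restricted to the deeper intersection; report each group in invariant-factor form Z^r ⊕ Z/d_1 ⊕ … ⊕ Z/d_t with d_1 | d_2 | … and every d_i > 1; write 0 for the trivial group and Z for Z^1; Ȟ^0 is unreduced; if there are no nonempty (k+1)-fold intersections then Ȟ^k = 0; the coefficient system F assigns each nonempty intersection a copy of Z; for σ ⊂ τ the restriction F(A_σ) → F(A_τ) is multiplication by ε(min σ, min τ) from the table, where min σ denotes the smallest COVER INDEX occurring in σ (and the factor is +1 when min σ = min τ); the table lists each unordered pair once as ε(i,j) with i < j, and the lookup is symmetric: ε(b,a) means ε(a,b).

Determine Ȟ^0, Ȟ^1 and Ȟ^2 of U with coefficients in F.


Ȟ^0 = Z^2, Ȟ^1 = 0, Ȟ^2 = 0

cover nerve:
  A12={f} A13={b,c,e,g,h} A15={c,e,f,g,h} A25={f} A35={c,e,g,h}
  A125={f} A135={c,e,g,h}
C dims 5,5,2; δ0: rk 3, SNF 1^3; δ1: rk 2, SNF 1^2
Ȟ^0: (5−3)−0=2 ⇒ Z^2
Ȟ^1: (5−2)−3=0 ⇒ 0
Ȟ^2: (2−0)−2=0 ⇒ 0


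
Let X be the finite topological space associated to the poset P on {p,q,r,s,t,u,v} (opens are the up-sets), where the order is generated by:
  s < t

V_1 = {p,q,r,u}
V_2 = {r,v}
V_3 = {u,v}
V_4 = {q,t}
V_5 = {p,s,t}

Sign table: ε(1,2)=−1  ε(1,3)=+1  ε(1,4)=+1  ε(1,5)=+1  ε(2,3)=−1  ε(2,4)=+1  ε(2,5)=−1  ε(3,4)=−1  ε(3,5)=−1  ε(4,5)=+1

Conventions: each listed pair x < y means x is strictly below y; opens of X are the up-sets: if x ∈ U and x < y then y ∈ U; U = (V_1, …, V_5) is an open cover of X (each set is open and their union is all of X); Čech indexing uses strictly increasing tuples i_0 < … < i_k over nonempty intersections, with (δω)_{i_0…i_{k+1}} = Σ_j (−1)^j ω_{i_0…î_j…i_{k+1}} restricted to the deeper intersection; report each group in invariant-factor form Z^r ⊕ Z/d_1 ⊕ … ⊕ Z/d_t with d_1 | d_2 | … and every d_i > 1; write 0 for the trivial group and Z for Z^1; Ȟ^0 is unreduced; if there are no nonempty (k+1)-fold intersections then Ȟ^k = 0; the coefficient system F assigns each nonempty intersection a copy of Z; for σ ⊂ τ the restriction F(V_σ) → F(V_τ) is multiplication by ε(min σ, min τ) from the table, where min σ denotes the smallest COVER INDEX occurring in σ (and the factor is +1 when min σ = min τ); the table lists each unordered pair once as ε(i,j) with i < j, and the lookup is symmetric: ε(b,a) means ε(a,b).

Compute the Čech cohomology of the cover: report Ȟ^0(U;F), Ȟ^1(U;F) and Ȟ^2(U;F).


Ȟ^0 = Z,  Ȟ^1 = Z^2,  Ȟ^2 = 0

intersection data:
  V12={r} V13={u} V14={q} V15={p} V23={v} V45={t}
C dims 5,6; δ0: rk 4, SNF 1^4
Ȟ^0 = (5 − 4) − 0 = 1, so Ȟ^0 ≅ Z
Ȟ^1 = (6 − 0) − 4 = 2, so Ȟ^1 ≅ Z^2
Ȟ^2 = (0 − 0) − 0 = 0, so Ȟ^2 ≅ 0


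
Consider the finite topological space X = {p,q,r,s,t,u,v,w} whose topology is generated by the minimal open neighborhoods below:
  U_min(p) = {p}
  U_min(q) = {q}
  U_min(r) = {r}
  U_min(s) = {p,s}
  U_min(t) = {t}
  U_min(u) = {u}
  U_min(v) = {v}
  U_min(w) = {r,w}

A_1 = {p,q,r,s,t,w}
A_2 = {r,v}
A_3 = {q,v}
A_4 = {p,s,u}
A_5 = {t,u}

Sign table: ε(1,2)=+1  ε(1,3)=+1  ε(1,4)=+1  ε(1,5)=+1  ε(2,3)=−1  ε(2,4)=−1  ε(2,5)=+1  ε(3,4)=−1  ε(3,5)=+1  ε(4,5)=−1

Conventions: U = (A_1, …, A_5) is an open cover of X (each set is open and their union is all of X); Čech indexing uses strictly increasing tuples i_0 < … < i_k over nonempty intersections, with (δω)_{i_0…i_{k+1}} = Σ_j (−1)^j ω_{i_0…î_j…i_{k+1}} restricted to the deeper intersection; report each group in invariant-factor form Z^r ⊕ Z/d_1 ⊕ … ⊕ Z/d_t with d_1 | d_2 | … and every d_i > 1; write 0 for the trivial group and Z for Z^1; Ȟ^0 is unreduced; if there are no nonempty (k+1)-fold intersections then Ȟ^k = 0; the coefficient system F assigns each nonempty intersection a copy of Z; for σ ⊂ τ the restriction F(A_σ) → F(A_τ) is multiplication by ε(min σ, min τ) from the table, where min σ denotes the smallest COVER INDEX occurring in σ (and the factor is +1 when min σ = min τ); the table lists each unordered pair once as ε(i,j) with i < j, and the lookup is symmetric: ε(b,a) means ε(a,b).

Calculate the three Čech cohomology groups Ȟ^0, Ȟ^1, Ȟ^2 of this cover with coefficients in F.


Ȟ^0(U;F) ≅ 0, Ȟ^1(U;F) ≅ Z ⊕ Z/2 and Ȟ^2(U;F) ≅ 0

nerve simplices:
  A12={r} A13={q} A14={p,s} A15={t} A23={v} A45={u}
C dims 5,6; δ0: rk 5, SNF 1^4·2
degree 0: 5−5−0 = 0 → Ȟ^0 ≅ 0
degree 1: 6−0−5 = 1 plus torsion [2] → Ȟ^1 ≅ Z ⊕ Z/2
degree 2: 0−0−0 = 0 → Ȟ^2 ≅ 0


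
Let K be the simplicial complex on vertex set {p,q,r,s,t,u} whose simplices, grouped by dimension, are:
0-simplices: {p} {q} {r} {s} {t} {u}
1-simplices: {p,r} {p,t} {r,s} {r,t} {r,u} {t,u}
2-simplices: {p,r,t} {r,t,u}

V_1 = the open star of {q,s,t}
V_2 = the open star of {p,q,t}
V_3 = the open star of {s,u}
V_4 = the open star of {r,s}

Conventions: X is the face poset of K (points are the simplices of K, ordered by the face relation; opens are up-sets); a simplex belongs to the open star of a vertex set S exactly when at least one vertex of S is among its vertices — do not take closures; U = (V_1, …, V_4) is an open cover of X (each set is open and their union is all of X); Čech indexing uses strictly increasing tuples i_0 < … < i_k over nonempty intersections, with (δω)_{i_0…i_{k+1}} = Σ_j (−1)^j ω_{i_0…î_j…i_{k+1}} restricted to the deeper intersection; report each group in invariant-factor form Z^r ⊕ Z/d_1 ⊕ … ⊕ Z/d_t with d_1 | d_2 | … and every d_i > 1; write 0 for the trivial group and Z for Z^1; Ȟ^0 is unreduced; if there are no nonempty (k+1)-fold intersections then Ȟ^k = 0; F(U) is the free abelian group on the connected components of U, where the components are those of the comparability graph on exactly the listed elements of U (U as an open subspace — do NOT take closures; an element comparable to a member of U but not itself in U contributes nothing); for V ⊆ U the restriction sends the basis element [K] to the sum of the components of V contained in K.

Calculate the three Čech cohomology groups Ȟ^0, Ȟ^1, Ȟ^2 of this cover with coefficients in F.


nonempty overlaps:
  V1={{q},{s},{t},{p,t},{r,s},{r,t},{t,u},{p,r,t},{r,t,u}} V2={{p},{q},{t},{p,r},{p,t},{r,t},{t,u},{p,r,t},{r,t,u}} V3={{s},{u},{r,s},{r,u},{t,u},{r,t,u}} V4={{r},{s},{p,r},{r,s},{r,t},{r,u},{p,r,t},{r,t,u}}
  V12={{q},{t},{p,t},{r,t},{t,u},{p,r,t},{r,t,u}} V13={{s},{r,s},{t,u},{r,t,u}} V14={{s},{r,s},{r,t},{p,r,t},{r,t,u}} V23={{t,u},{r,t,u}} V24={{p,r},{r,t},{p,r,t},{r,t,u}} V34={{s},{r,s},{r,u},{r,t,u}}
  V123={{t,u},{r,t,u}} V124={{r,t},{p,r,t},{r,t,u}} V134={{s},{r,s},{r,t,u}} V234={{r,t,u}}
  V1234={{r,t,u}}
components per intersection:
  V1: {{q}} {{s},{r,s}} {{t},{p,t},{r,t},{t,u},{p,r,t},{r,t,u}}
  V2: {{p},{t},{p,r},{p,t},{r,t},{t,u},{p,r,t},{r,t,u}} {{q}}
  V3: {{s},{r,s}} {{u},{r,u},{t,u},{r,t,u}}
  V4: {{r},{s},{p,r},{r,s},{r,t},{r,u},{p,r,t},{r,t,u}}
  V12: {{q}} {{t},{p,t},{r,t},{t,u},{p,r,t},{r,t,u}}
  V13: {{s},{r,s}} {{t,u},{r,t,u}}
  V14: {{s},{r,s}} {{r,t},{p,r,t},{r,t,u}}
  V23: {{t,u},{r,t,u}}
  V24: {{p,r},{r,t},{p,r,t},{r,t,u}}
  V34: {{s},{r,s}} {{r,u},{r,t,u}}
  V123: {{t,u},{r,t,u}}
  V124: {{r,t},{p,r,t},{r,t,u}}
  V134: {{s},{r,s}} {{r,t,u}}
  V234: {{r,t,u}}
  V1234: {{r,t,u}}
C dims 8,10,5,1; δ0: rk 6, SNF 1^6; δ1: rk 4, SNF 1^4; δ2: rk 1, SNF 1^1
degree 0: 8−6−0 = 2 → Ȟ^0 ≅ Z^2
degree 1: 10−4−6 = 0 → Ȟ^1 ≅ 0
degree 2: 5−1−4 = 0 → Ȟ^2 ≅ 0

Ȟ^0 = Z^2, Ȟ^1 = 0 and Ȟ^2 = 0


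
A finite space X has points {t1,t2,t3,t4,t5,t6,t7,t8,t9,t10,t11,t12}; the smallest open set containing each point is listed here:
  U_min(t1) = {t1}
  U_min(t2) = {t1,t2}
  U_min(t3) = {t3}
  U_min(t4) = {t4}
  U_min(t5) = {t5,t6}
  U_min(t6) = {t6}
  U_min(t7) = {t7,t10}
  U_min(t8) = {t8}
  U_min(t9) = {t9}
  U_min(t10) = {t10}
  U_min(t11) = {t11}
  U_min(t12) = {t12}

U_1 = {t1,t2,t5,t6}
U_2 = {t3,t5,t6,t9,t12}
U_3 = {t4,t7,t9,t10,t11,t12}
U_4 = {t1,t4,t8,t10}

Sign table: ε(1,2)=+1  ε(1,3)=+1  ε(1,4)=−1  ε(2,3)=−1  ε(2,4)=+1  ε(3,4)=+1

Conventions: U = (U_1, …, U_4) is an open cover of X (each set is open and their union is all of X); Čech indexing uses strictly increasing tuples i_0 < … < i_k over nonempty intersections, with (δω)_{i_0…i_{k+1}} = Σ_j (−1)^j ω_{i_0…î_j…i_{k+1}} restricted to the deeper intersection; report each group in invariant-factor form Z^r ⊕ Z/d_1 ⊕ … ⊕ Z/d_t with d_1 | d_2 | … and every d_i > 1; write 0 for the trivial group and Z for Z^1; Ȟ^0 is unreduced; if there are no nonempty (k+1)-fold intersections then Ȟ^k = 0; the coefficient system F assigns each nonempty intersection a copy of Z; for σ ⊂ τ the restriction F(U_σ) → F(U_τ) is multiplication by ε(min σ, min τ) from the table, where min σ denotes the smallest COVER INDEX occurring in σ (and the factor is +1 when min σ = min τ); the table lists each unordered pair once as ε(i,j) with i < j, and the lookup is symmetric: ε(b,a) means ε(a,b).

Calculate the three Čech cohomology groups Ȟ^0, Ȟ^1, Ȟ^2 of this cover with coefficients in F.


nonempty overlaps:
  U12={t5,t6} U14={t1} U23={t9,t12} U34={t4,t10}
C dims 4,4; δ0: rk 3, SNF 1^3
degree 0: 4−3−0 = 1 → Ȟ^0 ≅ Z
degree 1: 4−0−3 = 1 → Ȟ^1 ≅ Z
degree 2: 0−0−0 = 0 → Ȟ^2 ≅ 0

Ȟ^0 ≅ Z, Ȟ^1 ≅ Z, Ȟ^2 ≅ 0


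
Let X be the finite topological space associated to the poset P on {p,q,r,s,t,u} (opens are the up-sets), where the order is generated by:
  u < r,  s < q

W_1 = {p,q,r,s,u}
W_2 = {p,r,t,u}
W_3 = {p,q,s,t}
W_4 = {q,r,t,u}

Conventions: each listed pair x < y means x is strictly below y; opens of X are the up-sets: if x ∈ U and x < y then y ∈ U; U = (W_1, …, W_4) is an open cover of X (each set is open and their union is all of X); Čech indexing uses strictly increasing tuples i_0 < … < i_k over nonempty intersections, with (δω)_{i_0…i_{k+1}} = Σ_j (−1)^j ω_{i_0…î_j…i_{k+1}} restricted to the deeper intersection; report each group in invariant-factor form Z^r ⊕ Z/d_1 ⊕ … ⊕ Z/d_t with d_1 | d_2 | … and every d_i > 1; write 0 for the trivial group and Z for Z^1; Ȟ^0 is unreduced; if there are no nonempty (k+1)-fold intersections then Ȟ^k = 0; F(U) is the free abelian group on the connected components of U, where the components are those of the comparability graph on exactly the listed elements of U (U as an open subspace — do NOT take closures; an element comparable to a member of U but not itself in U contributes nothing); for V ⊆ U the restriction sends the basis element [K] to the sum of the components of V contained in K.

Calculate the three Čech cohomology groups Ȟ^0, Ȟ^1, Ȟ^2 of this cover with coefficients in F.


Ȟ^0 ≅ Z^4; Ȟ^1 ≅ 0; Ȟ^2 ≅ 0

cover nerve:
  W12={p,r,u} W13={p,q,s} W14={q,r,u} W23={p,t} W24={r,t,u} W34={q,t}
  W123={p} W124={r,u} W134={q} W234={t}
components per intersection:
  W1: {p} {q,s} {r,u}
  W2: {p} {r,u} {t}
  W3: {p} {q,s} {t}
  W4: {q} {r,u} {t}
  W12: {p} {r,u}
  W13: {p} {q,s}
  W14: {q} {r,u}
  W23: {p} {t}
  W24: {r,u} {t}
  W34: {q} {t}
  W123: {p}
  W124: {r,u}
  W134: {q}
  W234: {t}
C dims 12,12,4; δ0: rk 8, SNF 1^8; δ1: rk 4, SNF 1^4
Ȟ^0: (12−8)−0=4 ⇒ Z^4
Ȟ^1: (12−4)−8=0 ⇒ 0
Ȟ^2: (4−0)−4=0 ⇒ 0


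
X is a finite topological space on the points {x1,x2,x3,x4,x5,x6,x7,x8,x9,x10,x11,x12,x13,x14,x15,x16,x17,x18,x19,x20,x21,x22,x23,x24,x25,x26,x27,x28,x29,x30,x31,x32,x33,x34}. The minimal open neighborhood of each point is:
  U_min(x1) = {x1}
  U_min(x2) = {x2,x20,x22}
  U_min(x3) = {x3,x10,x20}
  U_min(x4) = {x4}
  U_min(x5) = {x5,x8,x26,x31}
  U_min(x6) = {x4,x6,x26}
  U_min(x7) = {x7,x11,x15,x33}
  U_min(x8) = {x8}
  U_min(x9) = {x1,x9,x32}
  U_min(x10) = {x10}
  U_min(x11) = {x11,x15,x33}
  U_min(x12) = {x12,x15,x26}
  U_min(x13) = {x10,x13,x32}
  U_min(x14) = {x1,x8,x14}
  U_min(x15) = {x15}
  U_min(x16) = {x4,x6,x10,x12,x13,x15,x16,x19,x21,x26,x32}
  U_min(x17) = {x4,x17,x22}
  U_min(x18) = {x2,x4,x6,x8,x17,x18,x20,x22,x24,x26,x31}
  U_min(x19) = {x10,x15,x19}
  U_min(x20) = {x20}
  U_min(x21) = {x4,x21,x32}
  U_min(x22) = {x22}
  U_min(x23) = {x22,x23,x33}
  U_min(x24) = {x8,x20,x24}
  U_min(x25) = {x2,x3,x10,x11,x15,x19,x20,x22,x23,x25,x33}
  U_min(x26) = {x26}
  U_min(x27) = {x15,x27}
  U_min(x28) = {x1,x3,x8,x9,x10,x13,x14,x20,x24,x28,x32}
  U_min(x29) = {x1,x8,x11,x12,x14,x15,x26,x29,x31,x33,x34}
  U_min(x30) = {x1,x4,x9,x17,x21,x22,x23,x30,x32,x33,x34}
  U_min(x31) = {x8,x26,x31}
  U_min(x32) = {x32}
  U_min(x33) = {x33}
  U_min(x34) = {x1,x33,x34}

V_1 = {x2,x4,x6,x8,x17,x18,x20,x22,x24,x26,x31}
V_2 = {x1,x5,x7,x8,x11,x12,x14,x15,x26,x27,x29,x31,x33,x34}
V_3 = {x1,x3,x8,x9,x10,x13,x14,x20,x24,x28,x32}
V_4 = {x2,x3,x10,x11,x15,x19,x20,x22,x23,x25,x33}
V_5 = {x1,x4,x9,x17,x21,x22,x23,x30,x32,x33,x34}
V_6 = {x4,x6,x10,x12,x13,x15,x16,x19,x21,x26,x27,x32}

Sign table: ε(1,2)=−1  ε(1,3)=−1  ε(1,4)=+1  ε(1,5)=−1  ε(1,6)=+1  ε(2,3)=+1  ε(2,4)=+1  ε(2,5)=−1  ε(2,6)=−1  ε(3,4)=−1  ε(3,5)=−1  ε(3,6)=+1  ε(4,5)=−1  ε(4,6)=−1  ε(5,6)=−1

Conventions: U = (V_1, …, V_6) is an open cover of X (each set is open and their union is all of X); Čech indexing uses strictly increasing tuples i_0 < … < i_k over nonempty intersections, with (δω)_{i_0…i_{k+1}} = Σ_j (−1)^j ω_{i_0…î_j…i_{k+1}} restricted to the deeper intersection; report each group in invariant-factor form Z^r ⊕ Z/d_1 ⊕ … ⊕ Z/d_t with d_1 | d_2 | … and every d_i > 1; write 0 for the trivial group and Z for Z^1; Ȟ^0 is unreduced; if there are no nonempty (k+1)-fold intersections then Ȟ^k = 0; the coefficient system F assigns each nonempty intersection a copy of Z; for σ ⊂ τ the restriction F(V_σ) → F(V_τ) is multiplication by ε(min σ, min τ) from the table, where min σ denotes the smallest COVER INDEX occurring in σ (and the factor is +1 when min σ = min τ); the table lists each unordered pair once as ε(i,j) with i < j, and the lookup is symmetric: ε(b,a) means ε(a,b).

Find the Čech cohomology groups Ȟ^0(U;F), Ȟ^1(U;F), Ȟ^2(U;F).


Ȟ^0(U;F) ≅ 0, Ȟ^1(U;F) ≅ Z/2 and Ȟ^2(U;F) ≅ Z

nerve of the cover:
  V12={x8,x26,x31} V13={x8,x20,x24} V14={x2,x20,x22} V15={x4,x17,x22} V16={x4,x6,x26} V23={x1,x8,x14} V24={x11,x15,x33} V25={x1,x33,x34} V26={x12,x15,x26,x27} V34={x3,x10,x20} V35={x1,x9,x32} V36={x10,x13,x32} V45={x22,x23,x33} V46={x10,x15,x19} V56={x4,x21,x32}
  V123={x8} V126={x26} V134={x20} V145={x22} V156={x4} V235={x1} V245={x33} V246={x15} V346={x10} V356={x32}
C dims 6,15,10; δ0: rk 6, SNF 1^5·2; δ1: rk 9, SNF 1^9
Ȟ^0 = (6 − 6) − 0 = 0, so Ȟ^0 ≅ 0
Ȟ^1 = (15 − 9) − 6 = 0 plus torsion [2], so Ȟ^1 ≅ Z/2
Ȟ^2 = (10 − 0) − 9 = 1, so Ȟ^2 ≅ Z


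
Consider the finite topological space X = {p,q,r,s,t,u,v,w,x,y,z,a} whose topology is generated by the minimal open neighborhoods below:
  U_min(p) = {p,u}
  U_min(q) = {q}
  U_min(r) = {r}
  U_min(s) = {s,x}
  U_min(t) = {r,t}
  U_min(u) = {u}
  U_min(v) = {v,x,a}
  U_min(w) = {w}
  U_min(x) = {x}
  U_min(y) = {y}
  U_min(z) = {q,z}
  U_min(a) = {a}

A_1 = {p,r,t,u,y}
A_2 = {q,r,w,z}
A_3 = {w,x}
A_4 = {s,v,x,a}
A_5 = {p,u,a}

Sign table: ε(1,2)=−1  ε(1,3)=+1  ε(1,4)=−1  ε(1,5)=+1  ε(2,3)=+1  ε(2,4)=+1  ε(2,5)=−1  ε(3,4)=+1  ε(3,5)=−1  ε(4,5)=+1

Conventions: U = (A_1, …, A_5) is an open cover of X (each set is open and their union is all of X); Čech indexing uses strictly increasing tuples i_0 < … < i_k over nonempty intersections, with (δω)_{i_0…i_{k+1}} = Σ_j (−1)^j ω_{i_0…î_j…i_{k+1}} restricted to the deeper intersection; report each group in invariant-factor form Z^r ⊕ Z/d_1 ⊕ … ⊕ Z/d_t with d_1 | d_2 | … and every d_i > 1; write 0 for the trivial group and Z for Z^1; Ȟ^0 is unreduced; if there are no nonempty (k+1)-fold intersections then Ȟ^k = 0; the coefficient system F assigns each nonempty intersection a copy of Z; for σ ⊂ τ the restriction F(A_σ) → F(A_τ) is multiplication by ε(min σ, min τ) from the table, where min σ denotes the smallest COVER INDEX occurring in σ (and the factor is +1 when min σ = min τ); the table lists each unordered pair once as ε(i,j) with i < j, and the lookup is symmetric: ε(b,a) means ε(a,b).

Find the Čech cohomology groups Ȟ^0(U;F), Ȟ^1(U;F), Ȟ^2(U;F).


nerve of the cover:
  A12={r} A15={p,u} A23={w} A34={x} A45={a}
C dims 5,5; δ0: rk 5, SNF 1^4·2
Ȟ^0 = (5 − 5) − 0 = 0, so Ȟ^0 ≅ 0
Ȟ^1 = (5 − 0) − 5 = 0 plus torsion [2], so Ȟ^1 ≅ Z/2
Ȟ^2 = (0 − 0) − 0 = 0, so Ȟ^2 ≅ 0

Ȟ^0 = 0, Ȟ^1 = Z/2 and Ȟ^2 = 0


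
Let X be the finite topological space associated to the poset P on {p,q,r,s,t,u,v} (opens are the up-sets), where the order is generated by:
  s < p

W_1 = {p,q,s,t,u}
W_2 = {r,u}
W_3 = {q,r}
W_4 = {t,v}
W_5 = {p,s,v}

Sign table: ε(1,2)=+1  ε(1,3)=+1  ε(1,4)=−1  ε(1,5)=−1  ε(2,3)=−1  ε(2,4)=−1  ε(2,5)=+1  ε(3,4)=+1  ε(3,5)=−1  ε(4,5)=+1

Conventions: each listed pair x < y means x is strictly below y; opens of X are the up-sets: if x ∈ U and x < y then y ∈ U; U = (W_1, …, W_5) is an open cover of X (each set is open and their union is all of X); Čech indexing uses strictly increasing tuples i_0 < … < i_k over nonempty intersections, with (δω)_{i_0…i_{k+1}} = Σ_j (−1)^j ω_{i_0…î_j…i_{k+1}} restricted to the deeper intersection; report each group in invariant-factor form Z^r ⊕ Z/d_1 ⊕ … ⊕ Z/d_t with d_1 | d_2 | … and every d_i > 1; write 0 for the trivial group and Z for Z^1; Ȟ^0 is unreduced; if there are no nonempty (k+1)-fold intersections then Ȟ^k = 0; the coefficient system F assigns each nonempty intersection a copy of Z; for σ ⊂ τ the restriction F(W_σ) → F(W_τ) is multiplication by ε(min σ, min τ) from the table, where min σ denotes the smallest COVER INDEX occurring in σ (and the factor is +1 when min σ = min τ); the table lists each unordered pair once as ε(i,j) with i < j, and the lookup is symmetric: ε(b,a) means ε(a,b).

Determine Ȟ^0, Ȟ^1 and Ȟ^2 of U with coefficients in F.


Ȟ^0 ≅ 0; Ȟ^1 ≅ Z ⊕ Z/2; Ȟ^2 ≅ 0

cover nerve:
  W12={u} W13={q} W14={t} W15={p,s} W23={r} W45={v}
C dims 5,6; δ0: rk 5, SNF 1^4·2
Ȟ^0: (5−5)−0=0 ⇒ 0
Ȟ^1: (6−0)−5=1 plus torsion [2] ⇒ Z ⊕ Z/2
Ȟ^2: (0−0)−0=0 ⇒ 0


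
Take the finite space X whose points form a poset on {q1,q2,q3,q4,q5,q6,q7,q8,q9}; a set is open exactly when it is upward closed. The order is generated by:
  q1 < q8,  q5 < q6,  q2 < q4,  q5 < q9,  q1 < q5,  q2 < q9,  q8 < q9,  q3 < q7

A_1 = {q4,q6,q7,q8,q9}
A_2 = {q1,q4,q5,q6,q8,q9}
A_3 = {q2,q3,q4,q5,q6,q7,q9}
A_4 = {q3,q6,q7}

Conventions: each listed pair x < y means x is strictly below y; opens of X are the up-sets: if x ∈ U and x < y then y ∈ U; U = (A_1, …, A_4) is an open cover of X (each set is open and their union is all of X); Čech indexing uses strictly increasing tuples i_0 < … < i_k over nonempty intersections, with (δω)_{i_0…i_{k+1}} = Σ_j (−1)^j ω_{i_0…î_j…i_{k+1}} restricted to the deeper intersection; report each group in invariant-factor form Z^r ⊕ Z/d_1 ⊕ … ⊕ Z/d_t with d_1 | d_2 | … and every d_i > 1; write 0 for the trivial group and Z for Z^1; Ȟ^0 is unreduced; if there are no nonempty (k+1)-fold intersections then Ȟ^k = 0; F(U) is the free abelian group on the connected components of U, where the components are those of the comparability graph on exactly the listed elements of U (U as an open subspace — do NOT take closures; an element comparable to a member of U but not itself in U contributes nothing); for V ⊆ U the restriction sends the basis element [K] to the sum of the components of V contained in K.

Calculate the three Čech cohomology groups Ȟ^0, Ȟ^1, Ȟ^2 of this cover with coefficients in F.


Ȟ^0 ≅ Z^2, Ȟ^1 ≅ 0, Ȟ^2 ≅ 0

nerve of the cover:
  A12={q4,q6,q8,q9} A13={q4,q6,q7,q9} A14={q6,q7} A23={q4,q5,q6,q9} A24={q6} A34={q3,q6,q7}
  A123={q4,q6,q9} A124={q6} A134={q6,q7} A234={q6}
  A1234={q6}
components per intersection:
  A1: {q4} {q6} {q7} {q8,q9}
  A2: {q1,q5,q6,q8,q9} {q4}
  A3: {q2,q4,q5,q6,q9} {q3,q7}
  A4: {q3,q7} {q6}
  A12: {q4} {q6} {q8,q9}
  A13: {q4} {q6} {q7} {q9}
  A14: {q6} {q7}
  A23: {q4} {q5,q6,q9}
  A24: {q6}
  A34: {q3,q7} {q6}
  A123: {q4} {q6} {q9}
  A124: {q6}
  A134: {q6} {q7}
  A234: {q6}
  A1234: {q6}
C dims 10,14,7,1; δ0: rk 8, SNF 1^8; δ1: rk 6, SNF 1^6; δ2: rk 1, SNF 1^1
Ȟ^0 = (10 − 8) − 0 = 2, so Ȟ^0 ≅ Z^2
Ȟ^1 = (14 − 6) − 8 = 0, so Ȟ^1 ≅ 0
Ȟ^2 = (7 − 1) − 6 = 0, so Ȟ^2 ≅ 0


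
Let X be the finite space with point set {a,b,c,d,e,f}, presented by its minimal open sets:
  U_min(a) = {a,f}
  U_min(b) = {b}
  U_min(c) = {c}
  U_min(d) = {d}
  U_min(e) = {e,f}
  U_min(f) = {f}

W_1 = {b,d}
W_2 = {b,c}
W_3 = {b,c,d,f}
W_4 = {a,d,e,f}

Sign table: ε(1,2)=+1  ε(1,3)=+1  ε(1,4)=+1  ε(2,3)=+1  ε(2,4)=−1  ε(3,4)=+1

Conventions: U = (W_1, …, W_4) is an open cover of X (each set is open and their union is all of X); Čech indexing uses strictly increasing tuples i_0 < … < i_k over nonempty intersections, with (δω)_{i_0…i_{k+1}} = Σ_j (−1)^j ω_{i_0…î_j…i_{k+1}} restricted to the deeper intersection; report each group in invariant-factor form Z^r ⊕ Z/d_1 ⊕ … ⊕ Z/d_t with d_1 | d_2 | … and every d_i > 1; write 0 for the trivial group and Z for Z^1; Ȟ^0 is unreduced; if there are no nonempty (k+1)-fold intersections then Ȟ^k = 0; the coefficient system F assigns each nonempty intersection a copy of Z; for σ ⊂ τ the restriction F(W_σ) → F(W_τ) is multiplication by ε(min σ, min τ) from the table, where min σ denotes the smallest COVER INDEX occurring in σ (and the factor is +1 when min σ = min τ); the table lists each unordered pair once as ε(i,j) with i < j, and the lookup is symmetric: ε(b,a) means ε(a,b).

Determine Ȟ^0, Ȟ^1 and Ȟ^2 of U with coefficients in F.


nerve of the cover:
  W12={b} W13={b,d} W14={d} W23={b,c} W34={d,f}
  W123={b} W134={d}
C dims 4,5,2; δ0: rk 3, SNF 1^3; δ1: rk 2, SNF 1^2
Ȟ^0 = (4 − 3) − 0 = 1, so Ȟ^0 ≅ Z
Ȟ^1 = (5 − 2) − 3 = 0, so Ȟ^1 ≅ 0
Ȟ^2 = (2 − 0) − 2 = 0, so Ȟ^2 ≅ 0

Ȟ^0(U;F) ≅ Z; Ȟ^1(U;F) ≅ 0; Ȟ^2(U;F) ≅ 0


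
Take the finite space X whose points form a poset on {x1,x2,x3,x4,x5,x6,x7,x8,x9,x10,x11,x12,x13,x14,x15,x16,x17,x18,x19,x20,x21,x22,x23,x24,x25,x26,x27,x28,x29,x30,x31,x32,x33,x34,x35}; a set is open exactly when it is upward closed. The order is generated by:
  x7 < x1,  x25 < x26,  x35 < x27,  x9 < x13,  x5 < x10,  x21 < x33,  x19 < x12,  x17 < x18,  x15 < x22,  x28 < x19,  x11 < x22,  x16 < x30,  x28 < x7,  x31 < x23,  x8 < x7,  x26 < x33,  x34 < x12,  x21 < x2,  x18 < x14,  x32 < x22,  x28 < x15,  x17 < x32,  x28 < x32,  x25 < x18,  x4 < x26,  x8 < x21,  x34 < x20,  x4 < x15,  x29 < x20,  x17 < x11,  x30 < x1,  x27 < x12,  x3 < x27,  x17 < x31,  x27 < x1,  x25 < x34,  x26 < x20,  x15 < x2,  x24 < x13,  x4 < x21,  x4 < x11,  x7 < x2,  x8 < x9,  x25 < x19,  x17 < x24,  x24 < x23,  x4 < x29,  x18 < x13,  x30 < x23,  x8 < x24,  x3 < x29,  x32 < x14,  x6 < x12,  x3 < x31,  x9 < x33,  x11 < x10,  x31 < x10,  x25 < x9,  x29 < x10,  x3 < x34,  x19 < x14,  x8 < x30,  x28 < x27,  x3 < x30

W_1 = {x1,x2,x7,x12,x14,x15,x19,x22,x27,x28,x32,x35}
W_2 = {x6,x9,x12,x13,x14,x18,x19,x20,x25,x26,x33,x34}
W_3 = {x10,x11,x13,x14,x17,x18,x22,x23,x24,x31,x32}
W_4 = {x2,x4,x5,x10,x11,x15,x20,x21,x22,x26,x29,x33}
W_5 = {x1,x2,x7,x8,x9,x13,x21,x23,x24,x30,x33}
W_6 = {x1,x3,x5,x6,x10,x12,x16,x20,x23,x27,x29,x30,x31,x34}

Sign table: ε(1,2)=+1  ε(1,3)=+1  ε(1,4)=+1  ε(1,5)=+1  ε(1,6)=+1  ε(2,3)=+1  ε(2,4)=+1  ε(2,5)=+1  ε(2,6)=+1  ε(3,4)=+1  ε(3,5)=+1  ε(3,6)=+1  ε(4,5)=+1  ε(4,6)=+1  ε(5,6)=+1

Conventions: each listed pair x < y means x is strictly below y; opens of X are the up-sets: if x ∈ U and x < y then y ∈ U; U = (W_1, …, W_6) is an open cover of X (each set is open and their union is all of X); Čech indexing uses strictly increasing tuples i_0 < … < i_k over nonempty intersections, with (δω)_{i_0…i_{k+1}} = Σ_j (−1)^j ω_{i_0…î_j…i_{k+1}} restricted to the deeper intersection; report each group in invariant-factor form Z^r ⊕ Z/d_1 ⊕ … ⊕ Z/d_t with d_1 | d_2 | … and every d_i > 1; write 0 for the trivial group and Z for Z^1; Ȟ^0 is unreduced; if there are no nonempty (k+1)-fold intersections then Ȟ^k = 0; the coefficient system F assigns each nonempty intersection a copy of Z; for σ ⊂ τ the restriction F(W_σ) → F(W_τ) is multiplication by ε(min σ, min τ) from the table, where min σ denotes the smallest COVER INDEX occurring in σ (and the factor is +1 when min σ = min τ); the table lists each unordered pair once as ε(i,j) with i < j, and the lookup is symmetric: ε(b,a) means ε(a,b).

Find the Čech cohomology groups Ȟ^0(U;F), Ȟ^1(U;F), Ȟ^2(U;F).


Ȟ^0 = Z; Ȟ^1 = 0; Ȟ^2 = Z/2

nonempty overlaps:
  W12={x12,x14,x19} W13={x14,x22,x32} W14={x2,x15,x22} W15={x1,x2,x7} W16={x1,x12,x27} W23={x13,x14,x18} W24={x20,x26,x33} W25={x9,x13,x33} W26={x6,x12,x20,x34} W34={x10,x11,x22} W35={x13,x23,x24} W36={x10,x23,x31} W45={x2,x21,x33} W46={x5,x10,x20,x29} W56={x1,x23,x30}
  W123={x14} W126={x12} W134={x22} W145={x2} W156={x1} W235={x13} W245={x33} W246={x20} W346={x10} W356={x23}
C dims 6,15,10; δ0: rk 5, SNF 1^5; δ1: rk 10, SNF 1^9·2
degree 0: 6−5−0 = 1 → Ȟ^0 ≅ Z
degree 1: 15−10−5 = 0 → Ȟ^1 ≅ 0
degree 2: 10−0−10 = 0 plus torsion [2] → Ȟ^2 ≅ Z/2


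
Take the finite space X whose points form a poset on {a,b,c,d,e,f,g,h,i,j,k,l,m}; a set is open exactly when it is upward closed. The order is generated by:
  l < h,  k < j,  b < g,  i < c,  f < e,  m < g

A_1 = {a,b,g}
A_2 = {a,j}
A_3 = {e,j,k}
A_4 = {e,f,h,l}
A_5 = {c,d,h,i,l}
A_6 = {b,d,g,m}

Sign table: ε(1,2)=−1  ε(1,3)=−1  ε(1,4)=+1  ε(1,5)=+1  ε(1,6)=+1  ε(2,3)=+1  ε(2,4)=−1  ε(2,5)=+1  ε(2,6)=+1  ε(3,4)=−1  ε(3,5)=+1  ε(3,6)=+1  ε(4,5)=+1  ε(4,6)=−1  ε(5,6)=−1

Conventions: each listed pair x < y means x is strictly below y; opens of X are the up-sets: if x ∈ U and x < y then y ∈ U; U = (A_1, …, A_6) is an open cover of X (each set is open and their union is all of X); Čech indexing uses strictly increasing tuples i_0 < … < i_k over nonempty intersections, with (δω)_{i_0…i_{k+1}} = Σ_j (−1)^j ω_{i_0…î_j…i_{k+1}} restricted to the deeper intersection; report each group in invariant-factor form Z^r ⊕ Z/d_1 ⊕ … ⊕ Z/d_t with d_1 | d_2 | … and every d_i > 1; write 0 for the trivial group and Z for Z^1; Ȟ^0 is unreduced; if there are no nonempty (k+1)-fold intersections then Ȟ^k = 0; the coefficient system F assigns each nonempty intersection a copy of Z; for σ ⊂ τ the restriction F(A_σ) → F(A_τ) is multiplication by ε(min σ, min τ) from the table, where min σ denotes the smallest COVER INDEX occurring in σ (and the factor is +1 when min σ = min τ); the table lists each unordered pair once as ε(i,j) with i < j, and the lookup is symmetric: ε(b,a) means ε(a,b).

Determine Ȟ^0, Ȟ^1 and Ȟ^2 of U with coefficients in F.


Ȟ^0 ≅ 0, Ȟ^1 ≅ Z/2 and Ȟ^2 ≅ 0

nonempty overlaps:
  A12={a} A16={b,g} A23={j} A34={e} A45={h,l} A56={d}
C dims 6,6; δ0: rk 6, SNF 1^5·2
degree 0: 6−6−0 = 0 → Ȟ^0 ≅ 0
degree 1: 6−0−6 = 0 plus torsion [2] → Ȟ^1 ≅ Z/2
degree 2: 0−0−0 = 0 → Ȟ^2 ≅ 0


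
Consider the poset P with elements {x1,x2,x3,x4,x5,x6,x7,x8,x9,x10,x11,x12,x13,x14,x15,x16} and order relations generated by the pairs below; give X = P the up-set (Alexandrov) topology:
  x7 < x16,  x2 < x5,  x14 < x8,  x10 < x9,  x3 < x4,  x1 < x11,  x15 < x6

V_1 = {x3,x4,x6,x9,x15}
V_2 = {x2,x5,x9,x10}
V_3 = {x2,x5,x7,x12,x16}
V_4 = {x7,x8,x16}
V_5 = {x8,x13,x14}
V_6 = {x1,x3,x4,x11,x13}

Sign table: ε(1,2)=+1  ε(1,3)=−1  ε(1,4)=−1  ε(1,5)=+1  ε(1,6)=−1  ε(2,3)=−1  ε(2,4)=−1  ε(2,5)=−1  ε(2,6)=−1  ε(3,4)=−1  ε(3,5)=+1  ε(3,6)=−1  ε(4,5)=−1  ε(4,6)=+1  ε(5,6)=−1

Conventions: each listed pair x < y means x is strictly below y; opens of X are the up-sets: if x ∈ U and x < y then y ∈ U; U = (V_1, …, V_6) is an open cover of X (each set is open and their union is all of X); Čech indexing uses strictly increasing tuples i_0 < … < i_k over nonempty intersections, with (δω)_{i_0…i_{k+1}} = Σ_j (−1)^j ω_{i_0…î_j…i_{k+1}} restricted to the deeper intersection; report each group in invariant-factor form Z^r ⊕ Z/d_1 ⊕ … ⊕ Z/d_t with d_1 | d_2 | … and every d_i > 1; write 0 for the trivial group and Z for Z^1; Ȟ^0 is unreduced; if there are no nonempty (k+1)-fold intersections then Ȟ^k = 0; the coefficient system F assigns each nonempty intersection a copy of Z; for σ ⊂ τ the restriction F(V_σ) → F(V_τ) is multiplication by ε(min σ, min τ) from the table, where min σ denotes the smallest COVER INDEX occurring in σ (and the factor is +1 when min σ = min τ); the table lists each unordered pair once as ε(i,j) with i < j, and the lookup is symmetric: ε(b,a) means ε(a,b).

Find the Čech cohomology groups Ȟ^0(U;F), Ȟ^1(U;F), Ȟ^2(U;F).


intersection data:
  V12={x9} V16={x3,x4} V23={x2,x5} V34={x7,x16} V45={x8} V56={x13}
C dims 6,6; δ0: rk 6, SNF 1^5·2
Ȟ^0 = (6 − 6) − 0 = 0, so Ȟ^0 ≅ 0
Ȟ^1 = (6 − 0) − 6 = 0 plus torsion [2], so Ȟ^1 ≅ Z/2
Ȟ^2 = (0 − 0) − 0 = 0, so Ȟ^2 ≅ 0

Ȟ^0 ≅ 0,  Ȟ^1 ≅ Z/2,  Ȟ^2 ≅ 0


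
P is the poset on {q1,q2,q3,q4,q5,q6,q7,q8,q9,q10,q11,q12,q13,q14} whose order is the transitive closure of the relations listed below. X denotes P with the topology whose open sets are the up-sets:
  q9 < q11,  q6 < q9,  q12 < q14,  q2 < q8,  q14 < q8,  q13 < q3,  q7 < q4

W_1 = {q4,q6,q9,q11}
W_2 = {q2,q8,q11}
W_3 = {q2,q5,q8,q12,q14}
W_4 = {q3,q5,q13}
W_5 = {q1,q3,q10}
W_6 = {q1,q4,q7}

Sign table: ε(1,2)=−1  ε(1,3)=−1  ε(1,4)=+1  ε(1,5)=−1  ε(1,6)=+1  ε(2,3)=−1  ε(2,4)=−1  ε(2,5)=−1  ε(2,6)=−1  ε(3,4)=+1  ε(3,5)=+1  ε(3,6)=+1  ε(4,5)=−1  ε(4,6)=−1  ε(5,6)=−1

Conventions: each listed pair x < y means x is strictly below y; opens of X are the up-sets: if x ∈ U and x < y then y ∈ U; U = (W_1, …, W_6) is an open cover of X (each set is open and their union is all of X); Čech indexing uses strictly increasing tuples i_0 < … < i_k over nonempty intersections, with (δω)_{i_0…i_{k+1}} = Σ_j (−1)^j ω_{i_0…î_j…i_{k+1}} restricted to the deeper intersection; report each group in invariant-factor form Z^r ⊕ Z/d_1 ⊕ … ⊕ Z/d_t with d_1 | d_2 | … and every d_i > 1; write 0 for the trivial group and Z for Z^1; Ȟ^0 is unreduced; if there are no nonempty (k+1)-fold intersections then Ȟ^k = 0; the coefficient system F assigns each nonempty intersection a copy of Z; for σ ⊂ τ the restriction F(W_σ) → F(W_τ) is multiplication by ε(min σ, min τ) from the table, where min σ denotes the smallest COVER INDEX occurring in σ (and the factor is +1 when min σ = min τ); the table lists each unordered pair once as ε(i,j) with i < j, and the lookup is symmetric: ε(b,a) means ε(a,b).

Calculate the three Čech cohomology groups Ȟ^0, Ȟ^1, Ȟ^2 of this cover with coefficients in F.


nerve of the cover:
  W12={q11} W16={q4} W23={q2,q8} W34={q5} W45={q3} W56={q1}
C dims 6,6; δ0: rk 5, SNF 1^5
Ȟ^0 = (6 − 5) − 0 = 1, so Ȟ^0 ≅ Z
Ȟ^1 = (6 − 0) − 5 = 1, so Ȟ^1 ≅ Z
Ȟ^2 = (0 − 0) − 0 = 0, so Ȟ^2 ≅ 0

Ȟ^0 ≅ Z, Ȟ^1 ≅ Z and Ȟ^2 ≅ 0


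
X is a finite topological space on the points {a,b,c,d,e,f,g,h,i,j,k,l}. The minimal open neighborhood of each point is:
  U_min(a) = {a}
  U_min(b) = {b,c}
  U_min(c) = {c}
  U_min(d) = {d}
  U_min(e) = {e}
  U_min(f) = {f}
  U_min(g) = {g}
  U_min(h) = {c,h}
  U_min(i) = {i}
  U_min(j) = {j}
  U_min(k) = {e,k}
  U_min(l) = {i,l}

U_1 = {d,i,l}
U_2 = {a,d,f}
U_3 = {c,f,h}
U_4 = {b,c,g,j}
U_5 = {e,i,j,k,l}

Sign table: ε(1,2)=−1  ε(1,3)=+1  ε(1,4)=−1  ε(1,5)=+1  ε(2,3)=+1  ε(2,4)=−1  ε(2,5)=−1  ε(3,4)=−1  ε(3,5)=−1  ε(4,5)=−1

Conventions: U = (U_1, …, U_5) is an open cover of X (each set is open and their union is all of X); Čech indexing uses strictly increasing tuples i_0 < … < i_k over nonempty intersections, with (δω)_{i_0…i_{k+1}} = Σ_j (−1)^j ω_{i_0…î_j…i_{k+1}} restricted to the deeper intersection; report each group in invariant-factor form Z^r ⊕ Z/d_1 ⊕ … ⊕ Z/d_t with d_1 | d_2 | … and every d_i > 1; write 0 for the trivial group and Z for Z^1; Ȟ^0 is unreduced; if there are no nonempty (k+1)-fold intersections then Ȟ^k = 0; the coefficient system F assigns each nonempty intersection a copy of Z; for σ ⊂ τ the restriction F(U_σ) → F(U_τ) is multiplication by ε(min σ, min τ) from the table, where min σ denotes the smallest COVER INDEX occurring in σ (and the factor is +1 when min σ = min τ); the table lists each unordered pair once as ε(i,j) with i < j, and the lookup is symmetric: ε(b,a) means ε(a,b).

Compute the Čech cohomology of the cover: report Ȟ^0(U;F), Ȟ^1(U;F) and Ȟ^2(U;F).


Ȟ^0(U;F) ≅ 0,  Ȟ^1(U;F) ≅ Z/2,  Ȟ^2(U;F) ≅ 0

nonempty intersections:
  U12={d} U15={i,l} U23={f} U34={c} U45={j}
C dims 5,5; δ0: rk 5, SNF 1^4·2
Ȟ^0: (5−5)−0=0 ⇒ 0
Ȟ^1: (5−0)−5=0 plus torsion [2] ⇒ Z/2
Ȟ^2: (0−0)−0=0 ⇒ 0
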